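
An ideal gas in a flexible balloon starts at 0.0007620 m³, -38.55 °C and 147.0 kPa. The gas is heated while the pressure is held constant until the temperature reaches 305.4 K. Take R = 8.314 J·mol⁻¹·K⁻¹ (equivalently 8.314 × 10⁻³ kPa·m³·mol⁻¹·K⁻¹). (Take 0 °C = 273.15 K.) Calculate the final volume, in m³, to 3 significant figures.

Convert: T₁ = 234.6 K.
P constant ⇒ V ∝ T: P₂ = P₁; V₂ = V₁·(T₂/T₁) = 0.0009920 m³.

V₂ ≈ 0.000992 m³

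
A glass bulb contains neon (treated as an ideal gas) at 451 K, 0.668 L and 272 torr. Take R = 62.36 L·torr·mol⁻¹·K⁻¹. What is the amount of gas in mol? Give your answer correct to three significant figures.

PV = nRT ⇒ n = PV/(RT) = (272 × 0.668) / (62.36 × 451)

n ≈ 0.00646 mol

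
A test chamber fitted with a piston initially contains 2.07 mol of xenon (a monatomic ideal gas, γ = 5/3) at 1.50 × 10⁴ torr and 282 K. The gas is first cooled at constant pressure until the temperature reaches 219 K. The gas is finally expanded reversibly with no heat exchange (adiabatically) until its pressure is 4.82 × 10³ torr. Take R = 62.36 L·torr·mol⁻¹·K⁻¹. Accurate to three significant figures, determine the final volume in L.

From PV = nRT: V₁ = nRT₁/P₁ = 2.427 L.
Isobaric, so V/T is constant: P₂ = P₁; V₂ = V₁·(T₂/T₁) = 1.885 L.
Reversible adiabatic, γ = 5/3: T₃ = T₂·(P₃/P₂)^((γ−1)/γ) = 139.1 K; V₃ = V₂·(P₂/P₃)^(1/γ) = 3.724 L.

V₃ ≈ 3.72 L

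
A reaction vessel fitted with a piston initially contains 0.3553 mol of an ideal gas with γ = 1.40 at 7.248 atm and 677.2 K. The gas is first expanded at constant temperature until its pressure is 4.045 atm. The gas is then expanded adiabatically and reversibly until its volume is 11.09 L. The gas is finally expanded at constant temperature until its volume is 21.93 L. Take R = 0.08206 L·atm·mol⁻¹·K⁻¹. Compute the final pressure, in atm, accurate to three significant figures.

From PV = nRT: V₁ = nRT₁/P₁ = 2.724 L.
T constant ⇒ Boyle's law P V = const: T₂ = T₁; V₂ = V₁·(P₁/P₂) = 4.881 L.
Reversible adiabatic, γ = 1.40: T₃ = T₂·(V₂/V₃)^(γ−1) = 487.7 K; P₃ = P₂·(V₂/V₃)^γ = 1.282 atm.
Isothermal, so P V is constant: T₄ = T₃; P₄ = P₃·(V₃/V₄) = 0.6484 atm.

P₄ ≈ 0.648 atm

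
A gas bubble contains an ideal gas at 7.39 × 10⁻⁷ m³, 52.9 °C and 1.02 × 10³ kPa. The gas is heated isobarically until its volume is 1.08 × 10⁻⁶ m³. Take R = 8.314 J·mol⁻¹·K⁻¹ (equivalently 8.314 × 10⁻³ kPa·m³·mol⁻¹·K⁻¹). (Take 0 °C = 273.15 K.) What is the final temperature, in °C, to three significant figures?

Convert: T₁ = 326.0 K.
Isobaric, so V/T is constant: P₂ = P₁; T₂ = T₁·(V₂/V₁) = 476.5 K.

T₂ ≈ 203 °C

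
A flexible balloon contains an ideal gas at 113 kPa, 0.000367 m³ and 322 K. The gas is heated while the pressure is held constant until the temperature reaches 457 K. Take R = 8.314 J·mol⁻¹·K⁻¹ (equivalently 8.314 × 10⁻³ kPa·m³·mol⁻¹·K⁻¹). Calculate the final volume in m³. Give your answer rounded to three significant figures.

V₂ ≈ 0.000521 m³

Isobaric, so V/T is constant: P₂ = P₁; V₂ = V₁·(T₂/T₁) = 0.0005209 m³.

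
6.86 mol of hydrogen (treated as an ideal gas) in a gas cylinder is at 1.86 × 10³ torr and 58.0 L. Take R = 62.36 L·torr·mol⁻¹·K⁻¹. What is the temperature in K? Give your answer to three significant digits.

PV = nRT ⇒ T = PV/(nR) = (1.86e+03 × 58.0) / (6.86 × 62.36)

T ≈ 252 K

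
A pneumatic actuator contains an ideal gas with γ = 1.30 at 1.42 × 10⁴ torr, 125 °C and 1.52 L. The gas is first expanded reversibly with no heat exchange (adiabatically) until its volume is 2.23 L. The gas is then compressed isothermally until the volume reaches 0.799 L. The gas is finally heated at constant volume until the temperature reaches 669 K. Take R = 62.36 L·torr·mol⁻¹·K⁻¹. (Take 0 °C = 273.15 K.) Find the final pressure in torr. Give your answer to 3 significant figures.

Convert: T₁ = 398.1 K.
Adiabatic (γ = 1.30), T V^(γ−1) and P V^γ constant: T₂ = T₁·(V₁/V₂)^(γ−1) = 354.9 K; P₂ = P₁·(V₁/V₂)^γ = 8628 torr.
Isothermal, so P V is constant: T₃ = T₂; P₃ = P₂·(V₂/V₃) = 2.408e+04 torr.
V constant ⇒ P ∝ T: V₄ = V₃; P₄ = P₃·(T₄/T₃) = 4.539e+04 torr.

P₄ ≈ 4.54e+04 torr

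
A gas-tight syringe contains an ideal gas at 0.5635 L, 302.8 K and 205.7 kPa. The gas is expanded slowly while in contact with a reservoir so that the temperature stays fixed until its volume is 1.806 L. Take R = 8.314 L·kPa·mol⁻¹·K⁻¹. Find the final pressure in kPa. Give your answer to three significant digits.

Isothermal, so P V is constant: T₂ = T₁; P₂ = P₁·(V₁/V₂) = 64.18 kPa.

P₂ ≈ 64.2 kPa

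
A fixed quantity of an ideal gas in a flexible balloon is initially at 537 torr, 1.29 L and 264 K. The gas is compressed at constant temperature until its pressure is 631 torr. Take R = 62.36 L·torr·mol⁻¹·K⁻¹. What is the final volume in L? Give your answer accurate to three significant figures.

V₂ ≈ 1.10 L

Isothermal, so P V is constant: T₂ = T₁; V₂ = V₁·(P₁/P₂) = 1.098 L.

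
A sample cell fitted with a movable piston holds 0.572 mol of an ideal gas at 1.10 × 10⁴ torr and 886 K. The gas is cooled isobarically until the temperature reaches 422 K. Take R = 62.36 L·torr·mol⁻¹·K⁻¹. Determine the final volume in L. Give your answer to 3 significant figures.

From PV = nRT: V₁ = nRT₁/P₁ = 2.873 L.
Isobaric, so V/T is constant: P₂ = P₁; V₂ = V₁·(T₂/T₁) = 1.368 L.

V₂ ≈ 1.37 L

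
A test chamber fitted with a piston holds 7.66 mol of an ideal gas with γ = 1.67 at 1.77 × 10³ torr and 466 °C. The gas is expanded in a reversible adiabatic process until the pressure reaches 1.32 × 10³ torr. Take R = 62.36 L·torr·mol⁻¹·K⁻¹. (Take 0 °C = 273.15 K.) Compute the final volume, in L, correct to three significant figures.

Convert: T₁ = 739.1 K.
From PV = nRT: V₁ = nRT₁/P₁ = 199.5 L.
Adiabatic (γ = 1.67), T V^(γ−1) and P V^γ constant: T₂ = T₁·(P₂/P₁)^((γ−1)/γ) = 657.1 K; V₂ = V₁·(P₁/P₂)^(1/γ) = 237.8 L.

V₂ ≈ 238 L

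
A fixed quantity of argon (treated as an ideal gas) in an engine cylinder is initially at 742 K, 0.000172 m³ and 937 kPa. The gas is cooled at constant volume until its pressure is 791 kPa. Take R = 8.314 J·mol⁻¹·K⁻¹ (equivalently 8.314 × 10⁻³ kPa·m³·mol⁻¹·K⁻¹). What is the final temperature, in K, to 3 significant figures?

Isochoric, so P/T is constant: V₂ = V₁; T₂ = T₁·(P₂/P₁) = 626.4 K.

T₂ ≈ 626 K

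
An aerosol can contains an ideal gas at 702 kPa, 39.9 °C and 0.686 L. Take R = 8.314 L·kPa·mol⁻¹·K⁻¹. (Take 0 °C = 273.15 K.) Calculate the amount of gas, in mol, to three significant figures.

n ≈ 0.185 mol

Convert: T = 313.05 K.
PV = nRT ⇒ n = PV/(RT) = (702 × 0.686) / (8.314 × 313.05)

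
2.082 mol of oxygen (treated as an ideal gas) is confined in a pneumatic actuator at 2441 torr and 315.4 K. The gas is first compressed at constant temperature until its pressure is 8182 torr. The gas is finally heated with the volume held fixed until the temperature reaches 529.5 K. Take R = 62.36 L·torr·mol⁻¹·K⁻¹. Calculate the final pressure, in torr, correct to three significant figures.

P₃ ≈ 1.37e+04 torr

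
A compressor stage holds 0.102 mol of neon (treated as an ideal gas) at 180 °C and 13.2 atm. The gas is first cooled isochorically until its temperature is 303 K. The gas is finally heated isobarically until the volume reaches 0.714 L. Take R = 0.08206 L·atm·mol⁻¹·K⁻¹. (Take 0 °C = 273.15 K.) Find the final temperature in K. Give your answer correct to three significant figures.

T₃ ≈ 753 K

Convert: T₁ = 453.1 K.
From PV = nRT: V₁ = nRT₁/P₁ = 0.2873 L.
V constant ⇒ P ∝ T: V₂ = V₁; P₂ = P₁·(T₂/T₁) = 8.826 atm.
Isobaric, so V/T is constant: P₃ = P₂; T₃ = T₂·(V₃/V₂) = 752.9 K.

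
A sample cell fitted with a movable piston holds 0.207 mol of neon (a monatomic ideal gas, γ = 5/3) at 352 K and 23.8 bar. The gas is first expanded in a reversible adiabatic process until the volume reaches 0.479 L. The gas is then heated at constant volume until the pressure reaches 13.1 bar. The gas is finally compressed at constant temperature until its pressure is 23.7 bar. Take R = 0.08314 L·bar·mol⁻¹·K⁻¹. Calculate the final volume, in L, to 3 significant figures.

From PV = nRT: V₁ = nRT₁/P₁ = 0.2545 L.
Reversible adiabatic, γ = 5/3: T₂ = T₁·(V₁/V₂)^(γ−1) = 230.9 K; P₂ = P₁·(V₁/V₂)^γ = 8.297 bar.
Isochoric, so P/T is constant: V₃ = V₂; T₃ = T₂·(P₃/P₂) = 364.6 K.
Isothermal, so P V is constant: T₄ = T₃; V₄ = V₃·(P₃/P₄) = 0.2648 L.

V₄ ≈ 0.265 L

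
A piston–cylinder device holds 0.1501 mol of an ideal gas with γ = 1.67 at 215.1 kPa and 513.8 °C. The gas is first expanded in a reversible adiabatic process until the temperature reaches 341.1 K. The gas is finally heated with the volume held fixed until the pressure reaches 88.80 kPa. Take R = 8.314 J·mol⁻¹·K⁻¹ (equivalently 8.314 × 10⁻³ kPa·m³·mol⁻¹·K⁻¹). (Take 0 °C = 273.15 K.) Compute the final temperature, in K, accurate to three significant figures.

Convert: T₁ = 786.9 K.
From PV = nRT: V₁ = nRT₁/P₁ = 0.004566 m³.
Adiabatic (γ = 1.67), T V^(γ−1) and P V^γ constant: P₂ = P₁·(T₂/T₁)^(γ/(γ−1)) = 26.77 kPa; V₂ = V₁·(T₁/T₂)^(1/(γ−1)) = 0.01590 m³.
V constant ⇒ P ∝ T: V₃ = V₂; T₃ = T₂·(P₃/P₂) = 1131 K.

T₃ ≈ 1.13e+03 K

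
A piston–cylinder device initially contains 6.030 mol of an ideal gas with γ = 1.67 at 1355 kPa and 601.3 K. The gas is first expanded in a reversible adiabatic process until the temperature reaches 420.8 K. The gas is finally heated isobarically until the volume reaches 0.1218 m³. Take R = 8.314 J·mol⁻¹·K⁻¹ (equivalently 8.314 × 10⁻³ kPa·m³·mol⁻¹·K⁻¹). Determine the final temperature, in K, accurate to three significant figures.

T₃ ≈ 1.35e+03 K

From PV = nRT: V₁ = nRT₁/P₁ = 0.02225 m³.
Adiabatic (γ = 1.67), T V^(γ−1) and P V^γ constant: P₂ = P₁·(T₂/T₁)^(γ/(γ−1)) = 556.6 kPa; V₂ = V₁·(T₁/T₂)^(1/(γ−1)) = 0.03790 m³.
Isobaric, so V/T is constant: P₃ = P₂; T₃ = T₂·(V₃/V₂) = 1352 K.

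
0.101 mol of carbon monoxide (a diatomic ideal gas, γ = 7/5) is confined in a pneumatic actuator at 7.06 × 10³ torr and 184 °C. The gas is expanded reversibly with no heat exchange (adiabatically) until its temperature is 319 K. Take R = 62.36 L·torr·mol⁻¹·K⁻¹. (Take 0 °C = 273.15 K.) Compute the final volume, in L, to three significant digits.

Convert: T₁ = 457.1 K.
From PV = nRT: V₁ = nRT₁/P₁ = 0.4078 L.
Reversible adiabatic, γ = 7/5: P₂ = P₁·(T₂/T₁)^(γ/(γ−1)) = 2004 torr; V₂ = V₁·(T₁/T₂)^(1/(γ−1)) = 1.003 L.

V₂ ≈ 1.00 L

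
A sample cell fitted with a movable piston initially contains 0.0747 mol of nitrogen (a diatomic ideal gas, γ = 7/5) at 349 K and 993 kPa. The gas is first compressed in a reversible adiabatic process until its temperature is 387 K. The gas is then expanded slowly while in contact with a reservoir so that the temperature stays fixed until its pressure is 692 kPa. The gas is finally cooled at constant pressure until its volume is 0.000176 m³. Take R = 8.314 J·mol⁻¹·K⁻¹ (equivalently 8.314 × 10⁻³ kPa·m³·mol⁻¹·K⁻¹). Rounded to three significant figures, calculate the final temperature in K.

From PV = nRT: V₁ = nRT₁/P₁ = 0.0002183 m³.
Adiabatic (γ = 7/5), T V^(γ−1) and P V^γ constant: P₂ = P₁·(T₂/T₁)^(γ/(γ−1)) = 1426 kPa; V₂ = V₁·(T₁/T₂)^(1/(γ−1)) = 0.0001686 m³.
T constant ⇒ Boyle's law P V = const: T₃ = T₂; V₃ = V₂·(P₂/P₃) = 0.0003473 m³.
Isobaric, so V/T is constant: P₄ = P₃; T₄ = T₃·(V₄/V₃) = 196.1 K.

T₄ ≈ 196 K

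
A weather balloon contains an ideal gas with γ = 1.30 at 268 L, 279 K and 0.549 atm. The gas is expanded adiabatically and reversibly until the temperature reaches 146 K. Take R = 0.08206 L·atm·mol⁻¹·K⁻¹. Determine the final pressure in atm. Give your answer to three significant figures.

Adiabatic (γ = 1.30), T V^(γ−1) and P V^γ constant: P₂ = P₁·(T₂/T₁)^(γ/(γ−1)) = 0.03318 atm; V₂ = V₁·(T₁/T₂)^(1/(γ−1)) = 2321 L.

P₂ ≈ 0.0332 atm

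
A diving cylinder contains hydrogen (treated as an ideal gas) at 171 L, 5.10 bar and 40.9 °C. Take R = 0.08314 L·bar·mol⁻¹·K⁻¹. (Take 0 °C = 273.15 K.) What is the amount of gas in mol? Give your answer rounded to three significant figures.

n ≈ 33.4 mol

Convert: T = 314.05 K.
PV = nRT ⇒ n = PV/(RT) = (5.10 × 171) / (0.08314 × 314.05)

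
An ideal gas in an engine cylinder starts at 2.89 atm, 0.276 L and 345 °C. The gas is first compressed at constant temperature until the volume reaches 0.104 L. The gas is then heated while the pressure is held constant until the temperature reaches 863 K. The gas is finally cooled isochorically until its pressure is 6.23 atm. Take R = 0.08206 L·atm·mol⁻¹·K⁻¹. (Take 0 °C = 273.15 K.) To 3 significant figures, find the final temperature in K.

T₄ ≈ 701 K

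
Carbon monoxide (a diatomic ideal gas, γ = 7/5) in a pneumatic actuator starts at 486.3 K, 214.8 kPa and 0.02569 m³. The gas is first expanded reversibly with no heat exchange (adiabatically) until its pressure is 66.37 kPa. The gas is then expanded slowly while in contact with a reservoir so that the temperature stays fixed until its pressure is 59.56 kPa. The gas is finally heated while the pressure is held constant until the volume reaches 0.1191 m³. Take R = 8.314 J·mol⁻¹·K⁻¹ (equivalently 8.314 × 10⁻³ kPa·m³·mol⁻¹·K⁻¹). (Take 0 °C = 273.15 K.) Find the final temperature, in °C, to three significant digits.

Adiabatic (γ = 7/5), T V^(γ−1) and P V^γ constant: T₂ = T₁·(P₂/P₁)^((γ−1)/γ) = 347.7 K; V₂ = V₁·(P₁/P₂)^(1/γ) = 0.05944 m³.
T constant ⇒ Boyle's law P V = const: T₃ = T₂; V₃ = V₂·(P₂/P₃) = 0.06624 m³.
P constant ⇒ V ∝ T: P₄ = P₃; T₄ = T₃·(V₄/V₃) = 625.1 K.

T₄ ≈ 352 °C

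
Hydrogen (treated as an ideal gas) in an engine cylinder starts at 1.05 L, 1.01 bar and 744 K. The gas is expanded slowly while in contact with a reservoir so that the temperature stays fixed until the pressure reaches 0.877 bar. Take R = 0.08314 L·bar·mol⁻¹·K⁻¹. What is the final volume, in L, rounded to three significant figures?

T constant ⇒ Boyle's law P V = const: T₂ = T₁; V₂ = V₁·(P₁/P₂) = 1.209 L.

V₂ ≈ 1.21 L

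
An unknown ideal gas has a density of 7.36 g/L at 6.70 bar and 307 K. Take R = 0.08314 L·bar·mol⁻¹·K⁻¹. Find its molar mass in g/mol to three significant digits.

M ≈ 28.0 g/mol

ρ = PM/(RT) ⇒ M = ρRT/P = (7.36 × 0.08314 × 307.0) / 6.70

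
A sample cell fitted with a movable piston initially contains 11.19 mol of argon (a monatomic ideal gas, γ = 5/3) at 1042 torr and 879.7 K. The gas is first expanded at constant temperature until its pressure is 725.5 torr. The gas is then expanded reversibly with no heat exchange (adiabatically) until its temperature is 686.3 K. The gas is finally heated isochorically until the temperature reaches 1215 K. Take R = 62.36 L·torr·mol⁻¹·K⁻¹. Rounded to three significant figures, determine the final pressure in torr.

P₄ ≈ 690 torr

From PV = nRT: V₁ = nRT₁/P₁ = 589.1 L.
T constant ⇒ Boyle's law P V = const: T₂ = T₁; V₂ = V₁·(P₁/P₂) = 846.1 L.
Reversible adiabatic, γ = 5/3: P₃ = P₂·(T₃/T₂)^(γ/(γ−1)) = 390.0 torr; V₃ = V₂·(T₂/T₃)^(1/(γ−1)) = 1228 L.
Isochoric, so P/T is constant: V₄ = V₃; P₄ = P₃·(T₄/T₃) = 690.5 torr.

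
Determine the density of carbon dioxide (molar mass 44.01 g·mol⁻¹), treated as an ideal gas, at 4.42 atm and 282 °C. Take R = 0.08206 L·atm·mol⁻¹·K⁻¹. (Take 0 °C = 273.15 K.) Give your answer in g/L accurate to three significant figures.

ρ ≈ 4.27 g/L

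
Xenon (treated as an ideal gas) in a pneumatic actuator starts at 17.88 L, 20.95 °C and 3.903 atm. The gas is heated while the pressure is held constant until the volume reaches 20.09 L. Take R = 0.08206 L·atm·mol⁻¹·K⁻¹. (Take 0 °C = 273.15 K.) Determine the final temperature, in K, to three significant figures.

Convert: T₁ = 294.1 K.
P constant ⇒ V ∝ T: P₂ = P₁; T₂ = T₁·(V₂/V₁) = 330.5 K.

T₂ ≈ 330 K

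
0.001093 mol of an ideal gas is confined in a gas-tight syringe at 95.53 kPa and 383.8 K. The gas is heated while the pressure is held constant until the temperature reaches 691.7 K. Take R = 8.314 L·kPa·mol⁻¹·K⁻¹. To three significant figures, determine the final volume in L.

From PV = nRT: V₁ = nRT₁/P₁ = 0.03651 L.
P constant ⇒ V ∝ T: P₂ = P₁; V₂ = V₁·(T₂/T₁) = 0.06580 L.

V₂ ≈ 0.0658 L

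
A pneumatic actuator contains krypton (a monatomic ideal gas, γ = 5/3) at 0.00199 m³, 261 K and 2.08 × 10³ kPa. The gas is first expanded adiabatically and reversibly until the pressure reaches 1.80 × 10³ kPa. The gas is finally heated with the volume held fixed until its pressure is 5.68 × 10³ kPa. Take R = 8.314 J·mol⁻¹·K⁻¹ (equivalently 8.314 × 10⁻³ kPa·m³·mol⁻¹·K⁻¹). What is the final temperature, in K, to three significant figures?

T₃ ≈ 777 K

Reversible adiabatic, γ = 5/3: T₂ = T₁·(P₂/P₁)^((γ−1)/γ) = 246.3 K; V₂ = V₁·(P₁/P₂)^(1/γ) = 0.002170 m³.
Isochoric, so P/T is constant: V₃ = V₂; T₃ = T₂·(P₃/P₂) = 777.3 K.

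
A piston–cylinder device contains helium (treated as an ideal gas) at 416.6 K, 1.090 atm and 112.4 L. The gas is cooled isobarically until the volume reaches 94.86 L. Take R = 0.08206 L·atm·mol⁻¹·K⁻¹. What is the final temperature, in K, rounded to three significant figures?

T₂ ≈ 352 K

P constant ⇒ V ∝ T: P₂ = P₁; T₂ = T₁·(V₂/V₁) = 351.6 K.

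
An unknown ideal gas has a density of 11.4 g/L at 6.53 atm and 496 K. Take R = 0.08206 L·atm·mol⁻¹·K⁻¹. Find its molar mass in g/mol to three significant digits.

ρ = PM/(RT) ⇒ M = ρRT/P = (11.4 × 0.08206 × 496.0) / 6.53

M ≈ 71.1 g/mol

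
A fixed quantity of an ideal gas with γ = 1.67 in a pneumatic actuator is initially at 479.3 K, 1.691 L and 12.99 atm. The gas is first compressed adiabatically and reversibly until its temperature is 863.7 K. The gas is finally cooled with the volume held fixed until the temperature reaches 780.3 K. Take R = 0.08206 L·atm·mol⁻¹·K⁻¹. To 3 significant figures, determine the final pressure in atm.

Reversible adiabatic, γ = 1.67: P₂ = P₁·(T₂/T₁)^(γ/(γ−1)) = 56.38 atm; V₂ = V₁·(T₁/T₂)^(1/(γ−1)) = 0.7021 L.
V constant ⇒ P ∝ T: V₃ = V₂; P₃ = P₂·(T₃/T₂) = 50.93 atm.

P₃ ≈ 50.9 atm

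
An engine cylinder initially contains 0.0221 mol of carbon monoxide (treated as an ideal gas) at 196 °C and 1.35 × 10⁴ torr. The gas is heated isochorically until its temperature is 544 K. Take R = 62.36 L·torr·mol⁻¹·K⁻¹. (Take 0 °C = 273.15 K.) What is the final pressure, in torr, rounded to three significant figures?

Convert: T₁ = 469.1 K.
From PV = nRT: V₁ = nRT₁/P₁ = 0.04789 L.
Isochoric, so P/T is constant: V₂ = V₁; P₂ = P₁·(T₂/T₁) = 1.565e+04 torr.

P₂ ≈ 1.57e+04 torr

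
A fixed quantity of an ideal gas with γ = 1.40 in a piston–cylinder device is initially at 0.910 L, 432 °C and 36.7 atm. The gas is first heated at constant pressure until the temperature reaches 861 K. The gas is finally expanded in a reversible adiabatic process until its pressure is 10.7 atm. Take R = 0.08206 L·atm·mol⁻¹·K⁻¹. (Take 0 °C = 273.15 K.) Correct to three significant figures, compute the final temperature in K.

T₃ ≈ 605 K

Convert: T₁ = 705.1 K.
P constant ⇒ V ∝ T: P₂ = P₁; V₂ = V₁·(T₂/T₁) = 1.111 L.
Reversible adiabatic, γ = 1.40: T₃ = T₂·(P₃/P₂)^((γ−1)/γ) = 605.4 K; V₃ = V₂·(P₂/P₃)^(1/γ) = 2.680 L.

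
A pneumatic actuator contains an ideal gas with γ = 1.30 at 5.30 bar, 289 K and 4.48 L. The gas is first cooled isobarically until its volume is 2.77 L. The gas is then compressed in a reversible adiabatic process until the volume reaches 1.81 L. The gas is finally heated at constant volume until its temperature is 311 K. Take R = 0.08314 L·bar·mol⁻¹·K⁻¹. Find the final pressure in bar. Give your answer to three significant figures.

P₄ ≈ 14.1 bar

P constant ⇒ V ∝ T: P₂ = P₁; T₂ = T₁·(V₂/V₁) = 178.7 K.
Adiabatic (γ = 1.30), T V^(γ−1) and P V^γ constant: T₃ = T₂·(V₂/V₃)^(γ−1) = 203.0 K; P₃ = P₂·(V₂/V₃)^γ = 9.215 bar.
V constant ⇒ P ∝ T: V₄ = V₃; P₄ = P₃·(T₄/T₃) = 14.12 bar.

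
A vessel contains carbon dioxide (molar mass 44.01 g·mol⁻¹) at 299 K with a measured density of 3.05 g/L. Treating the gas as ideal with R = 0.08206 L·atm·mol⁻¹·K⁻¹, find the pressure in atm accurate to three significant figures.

ρ = PM/(RT) ⇒ P = ρRT/M = (3.05 × 0.08206 × 299.0) / 44.01

P ≈ 1.70 atm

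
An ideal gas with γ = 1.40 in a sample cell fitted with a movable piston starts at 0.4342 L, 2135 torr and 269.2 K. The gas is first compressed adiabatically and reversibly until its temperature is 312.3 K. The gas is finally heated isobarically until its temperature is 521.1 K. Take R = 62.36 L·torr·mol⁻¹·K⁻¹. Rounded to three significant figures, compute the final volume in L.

V₃ ≈ 0.500 L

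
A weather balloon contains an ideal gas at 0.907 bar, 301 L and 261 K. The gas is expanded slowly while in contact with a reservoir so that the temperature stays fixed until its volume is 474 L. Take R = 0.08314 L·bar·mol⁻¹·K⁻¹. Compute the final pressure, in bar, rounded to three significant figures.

P₂ ≈ 0.576 bar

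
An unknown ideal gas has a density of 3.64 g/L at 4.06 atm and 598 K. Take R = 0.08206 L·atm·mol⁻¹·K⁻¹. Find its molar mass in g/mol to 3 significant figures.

M ≈ 44.0 g/mol

ρ = PM/(RT) ⇒ M = ρRT/P = (3.64 × 0.08206 × 598.0) / 4.06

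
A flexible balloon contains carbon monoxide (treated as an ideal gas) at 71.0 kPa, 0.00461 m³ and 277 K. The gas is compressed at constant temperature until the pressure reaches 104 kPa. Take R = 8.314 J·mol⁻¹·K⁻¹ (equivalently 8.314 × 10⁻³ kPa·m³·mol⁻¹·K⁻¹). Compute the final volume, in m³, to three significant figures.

Isothermal, so P V is constant: T₂ = T₁; V₂ = V₁·(P₁/P₂) = 0.003147 m³.

V₂ ≈ 0.00315 m³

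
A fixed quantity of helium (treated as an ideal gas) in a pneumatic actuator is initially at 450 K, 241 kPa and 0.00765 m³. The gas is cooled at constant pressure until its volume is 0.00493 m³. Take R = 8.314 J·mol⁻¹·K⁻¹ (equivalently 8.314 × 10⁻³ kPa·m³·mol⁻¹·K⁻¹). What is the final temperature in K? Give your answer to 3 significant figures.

T₂ ≈ 290 K

Isobaric, so V/T is constant: P₂ = P₁; T₂ = T₁·(V₂/V₁) = 290.0 K.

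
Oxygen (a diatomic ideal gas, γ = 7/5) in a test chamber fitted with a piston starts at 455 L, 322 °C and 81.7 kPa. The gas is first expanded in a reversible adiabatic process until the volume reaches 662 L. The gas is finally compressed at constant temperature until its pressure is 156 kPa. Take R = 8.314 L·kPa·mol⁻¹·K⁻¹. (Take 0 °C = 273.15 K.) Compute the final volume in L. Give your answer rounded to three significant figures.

V₃ ≈ 205 L

Convert: T₁ = 595.1 K.
Reversible adiabatic, γ = 7/5: T₂ = T₁·(V₁/V₂)^(γ−1) = 512.3 K; P₂ = P₁·(V₁/V₂)^γ = 48.33 kPa.
Isothermal, so P V is constant: T₃ = T₂; V₃ = V₂·(P₂/P₃) = 205.1 L.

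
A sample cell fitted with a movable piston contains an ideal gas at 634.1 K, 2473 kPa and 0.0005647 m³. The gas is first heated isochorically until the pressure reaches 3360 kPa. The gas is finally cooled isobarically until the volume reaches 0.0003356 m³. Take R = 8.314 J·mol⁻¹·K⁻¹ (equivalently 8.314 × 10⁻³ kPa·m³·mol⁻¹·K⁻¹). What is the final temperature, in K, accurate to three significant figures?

T₃ ≈ 512 K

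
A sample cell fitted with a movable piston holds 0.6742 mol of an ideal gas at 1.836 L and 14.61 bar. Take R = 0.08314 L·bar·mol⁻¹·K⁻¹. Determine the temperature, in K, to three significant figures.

PV = nRT ⇒ T = PV/(nR) = (14.61 × 1.836) / (0.6742 × 0.08314)

T ≈ 479 K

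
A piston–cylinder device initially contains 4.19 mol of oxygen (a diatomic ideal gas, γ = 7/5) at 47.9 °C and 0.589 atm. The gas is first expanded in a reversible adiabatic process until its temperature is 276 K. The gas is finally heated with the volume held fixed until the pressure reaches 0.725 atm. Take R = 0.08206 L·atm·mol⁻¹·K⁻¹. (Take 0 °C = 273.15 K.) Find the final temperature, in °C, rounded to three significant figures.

T₃ ≈ 304 °C

Convert: T₁ = 321.0 K.
From PV = nRT: V₁ = nRT₁/P₁ = 187.4 L.
Reversible adiabatic, γ = 7/5: P₂ = P₁·(T₂/T₁)^(γ/(γ−1)) = 0.3470 atm; V₂ = V₁·(T₁/T₂)^(1/(γ−1)) = 273.5 L.
Isochoric, so P/T is constant: V₃ = V₂; T₃ = T₂·(P₃/P₂) = 576.7 K.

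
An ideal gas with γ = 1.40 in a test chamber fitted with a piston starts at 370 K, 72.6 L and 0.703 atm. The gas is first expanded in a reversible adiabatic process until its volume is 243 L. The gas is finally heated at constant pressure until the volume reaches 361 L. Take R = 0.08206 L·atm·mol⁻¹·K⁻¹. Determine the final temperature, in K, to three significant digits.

T₃ ≈ 339 K

Adiabatic (γ = 1.40), T V^(γ−1) and P V^γ constant: T₂ = T₁·(V₁/V₂)^(γ−1) = 228.2 K; P₂ = P₁·(V₁/V₂)^γ = 0.1295 atm.
Isobaric, so V/T is constant: P₃ = P₂; T₃ = T₂·(V₃/V₂) = 339.0 K.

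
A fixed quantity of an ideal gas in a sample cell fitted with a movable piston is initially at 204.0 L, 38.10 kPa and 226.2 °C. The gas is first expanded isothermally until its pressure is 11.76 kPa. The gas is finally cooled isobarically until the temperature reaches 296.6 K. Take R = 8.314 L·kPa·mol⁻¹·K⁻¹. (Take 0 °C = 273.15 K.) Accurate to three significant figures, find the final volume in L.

V₃ ≈ 393 L

Convert: T₁ = 499.3 K.
T constant ⇒ Boyle's law P V = const: T₂ = T₁; V₂ = V₁·(P₁/P₂) = 660.9 L.
Isobaric, so V/T is constant: P₃ = P₂; V₃ = V₂·(T₃/T₂) = 392.6 L.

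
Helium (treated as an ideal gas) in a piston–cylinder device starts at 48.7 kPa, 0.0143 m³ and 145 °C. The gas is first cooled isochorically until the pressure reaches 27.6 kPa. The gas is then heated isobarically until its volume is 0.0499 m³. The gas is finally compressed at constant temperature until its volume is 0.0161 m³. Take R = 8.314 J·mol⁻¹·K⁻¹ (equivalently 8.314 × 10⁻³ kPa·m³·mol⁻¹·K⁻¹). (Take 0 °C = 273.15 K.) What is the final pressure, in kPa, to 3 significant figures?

P₄ ≈ 85.5 kPa

Convert: T₁ = 418.1 K.
Isochoric, so P/T is constant: V₂ = V₁; T₂ = T₁·(P₂/P₁) = 237.0 K.
P constant ⇒ V ∝ T: P₃ = P₂; T₃ = T₂·(V₃/V₂) = 826.9 K.
Isothermal, so P V is constant: T₄ = T₃; P₄ = P₃·(V₃/V₄) = 85.54 kPa.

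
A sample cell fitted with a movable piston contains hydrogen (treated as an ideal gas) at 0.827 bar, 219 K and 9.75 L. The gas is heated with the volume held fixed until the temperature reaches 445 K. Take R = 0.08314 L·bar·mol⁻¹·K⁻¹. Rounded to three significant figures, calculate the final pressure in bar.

Isochoric, so P/T is constant: V₂ = V₁; P₂ = P₁·(T₂/T₁) = 1.680 bar.

P₂ ≈ 1.68 bar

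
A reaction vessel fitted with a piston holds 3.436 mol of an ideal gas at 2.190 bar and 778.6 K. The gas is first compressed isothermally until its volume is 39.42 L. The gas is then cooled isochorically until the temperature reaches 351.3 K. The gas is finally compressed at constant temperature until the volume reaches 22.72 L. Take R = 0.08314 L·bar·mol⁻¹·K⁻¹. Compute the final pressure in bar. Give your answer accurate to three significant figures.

From PV = nRT: V₁ = nRT₁/P₁ = 101.6 L.
T constant ⇒ Boyle's law P V = const: T₂ = T₁; P₂ = P₁·(V₁/V₂) = 5.642 bar.
V constant ⇒ P ∝ T: V₃ = V₂; P₃ = P₂·(T₃/T₂) = 2.546 bar.
T constant ⇒ Boyle's law P V = const: T₄ = T₃; P₄ = P₃·(V₃/V₄) = 4.417 bar.

P₄ ≈ 4.42 bar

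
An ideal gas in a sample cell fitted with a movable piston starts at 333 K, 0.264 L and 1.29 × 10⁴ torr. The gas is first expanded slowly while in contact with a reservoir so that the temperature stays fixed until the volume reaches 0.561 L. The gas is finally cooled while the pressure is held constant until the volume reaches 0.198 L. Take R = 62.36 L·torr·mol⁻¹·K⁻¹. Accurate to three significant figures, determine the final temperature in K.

T₃ ≈ 118 K

Isothermal, so P V is constant: T₂ = T₁; P₂ = P₁·(V₁/V₂) = 6071 torr.
P constant ⇒ V ∝ T: P₃ = P₂; T₃ = T₂·(V₃/V₂) = 117.5 K.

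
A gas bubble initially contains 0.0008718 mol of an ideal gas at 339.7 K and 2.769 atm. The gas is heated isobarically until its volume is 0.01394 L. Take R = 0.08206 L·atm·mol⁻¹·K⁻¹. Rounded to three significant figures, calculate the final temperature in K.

From PV = nRT: V₁ = nRT₁/P₁ = 0.008776 L.
P constant ⇒ V ∝ T: P₂ = P₁; T₂ = T₁·(V₂/V₁) = 539.6 K.

T₂ ≈ 540 K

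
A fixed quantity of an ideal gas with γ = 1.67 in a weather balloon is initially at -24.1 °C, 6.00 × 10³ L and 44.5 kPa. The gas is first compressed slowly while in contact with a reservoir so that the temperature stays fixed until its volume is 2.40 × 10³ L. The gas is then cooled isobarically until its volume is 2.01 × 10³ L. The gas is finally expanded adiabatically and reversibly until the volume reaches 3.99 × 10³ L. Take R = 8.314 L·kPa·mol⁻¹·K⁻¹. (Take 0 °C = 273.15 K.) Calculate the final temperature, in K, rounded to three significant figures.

T₄ ≈ 132 K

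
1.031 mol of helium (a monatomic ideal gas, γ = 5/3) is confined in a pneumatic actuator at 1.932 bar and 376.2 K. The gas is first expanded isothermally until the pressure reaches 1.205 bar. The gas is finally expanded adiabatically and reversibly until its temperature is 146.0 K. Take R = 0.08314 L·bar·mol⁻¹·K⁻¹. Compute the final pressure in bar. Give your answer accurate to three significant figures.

P₃ ≈ 0.113 bar

From PV = nRT: V₁ = nRT₁/P₁ = 16.69 L.
T constant ⇒ Boyle's law P V = const: T₂ = T₁; V₂ = V₁·(P₁/P₂) = 26.76 L.
Adiabatic (γ = 5/3), T V^(γ−1) and P V^γ constant: P₃ = P₂·(T₃/T₂)^(γ/(γ−1)) = 0.1131 bar; V₃ = V₂·(T₂/T₃)^(1/(γ−1)) = 110.7 L.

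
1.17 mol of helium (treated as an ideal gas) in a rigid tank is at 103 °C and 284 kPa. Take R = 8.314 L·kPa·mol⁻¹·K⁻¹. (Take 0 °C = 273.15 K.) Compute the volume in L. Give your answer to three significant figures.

V ≈ 12.9 L

Convert: T = 376.15 K.
PV = nRT ⇒ V = nRT/P = (1.17 × 8.314 × 376.15) / 284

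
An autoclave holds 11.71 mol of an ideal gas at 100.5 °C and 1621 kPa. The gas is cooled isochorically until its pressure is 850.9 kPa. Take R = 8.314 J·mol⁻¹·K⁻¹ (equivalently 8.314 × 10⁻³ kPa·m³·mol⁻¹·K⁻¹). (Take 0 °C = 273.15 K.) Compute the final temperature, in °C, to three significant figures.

T₂ ≈ -77.0 °C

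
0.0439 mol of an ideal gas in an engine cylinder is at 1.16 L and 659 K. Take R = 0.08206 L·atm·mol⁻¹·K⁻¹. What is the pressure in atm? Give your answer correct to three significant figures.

PV = nRT ⇒ P = nRT/V = (0.0439 × 0.08206 × 659) / 1.16

P ≈ 2.05 atm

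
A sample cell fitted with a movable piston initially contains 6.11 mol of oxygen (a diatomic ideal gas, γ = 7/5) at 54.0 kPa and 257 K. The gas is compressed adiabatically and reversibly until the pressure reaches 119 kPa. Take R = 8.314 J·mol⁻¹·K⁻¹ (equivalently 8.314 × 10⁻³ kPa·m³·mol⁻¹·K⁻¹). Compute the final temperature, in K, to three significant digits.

From PV = nRT: V₁ = nRT₁/P₁ = 0.2418 m³.
Reversible adiabatic, γ = 7/5: T₂ = T₁·(P₂/P₁)^((γ−1)/γ) = 322.1 K; V₂ = V₁·(P₁/P₂)^(1/γ) = 0.1375 m³.

T₂ ≈ 322 K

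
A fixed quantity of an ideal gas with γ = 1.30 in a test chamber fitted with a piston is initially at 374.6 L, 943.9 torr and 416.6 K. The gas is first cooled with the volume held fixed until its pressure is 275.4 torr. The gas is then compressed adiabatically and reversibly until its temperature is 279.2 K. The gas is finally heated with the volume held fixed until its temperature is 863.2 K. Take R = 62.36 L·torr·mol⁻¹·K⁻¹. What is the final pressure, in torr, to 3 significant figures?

P₄ ≈ 3.13e+04 torr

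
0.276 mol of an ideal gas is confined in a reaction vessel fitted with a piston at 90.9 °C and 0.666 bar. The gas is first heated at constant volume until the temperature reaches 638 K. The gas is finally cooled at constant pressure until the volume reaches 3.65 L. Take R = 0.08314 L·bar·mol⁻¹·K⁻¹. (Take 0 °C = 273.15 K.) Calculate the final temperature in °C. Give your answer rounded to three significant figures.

T₃ ≈ -87.5 °C

Convert: T₁ = 364.0 K.
From PV = nRT: V₁ = nRT₁/P₁ = 12.54 L.
V constant ⇒ P ∝ T: V₂ = V₁; P₂ = P₁·(T₂/T₁) = 1.167 bar.
Isobaric, so V/T is constant: P₃ = P₂; T₃ = T₂·(V₃/V₂) = 185.7 K.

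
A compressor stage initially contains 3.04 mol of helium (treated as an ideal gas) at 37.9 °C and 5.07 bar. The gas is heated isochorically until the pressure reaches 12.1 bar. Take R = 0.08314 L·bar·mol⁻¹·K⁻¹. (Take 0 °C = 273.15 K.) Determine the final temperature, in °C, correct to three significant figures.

T₂ ≈ 469 °C

Convert: T₁ = 311.0 K.
From PV = nRT: V₁ = nRT₁/P₁ = 15.51 L.
V constant ⇒ P ∝ T: V₂ = V₁; T₂ = T₁·(P₂/P₁) = 742.3 K.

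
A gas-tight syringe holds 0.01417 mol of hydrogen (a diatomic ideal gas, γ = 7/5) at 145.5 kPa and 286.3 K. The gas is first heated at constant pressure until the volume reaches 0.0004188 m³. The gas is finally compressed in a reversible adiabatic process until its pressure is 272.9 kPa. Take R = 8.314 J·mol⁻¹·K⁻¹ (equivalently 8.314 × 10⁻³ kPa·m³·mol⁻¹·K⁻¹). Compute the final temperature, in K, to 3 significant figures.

From PV = nRT: V₁ = nRT₁/P₁ = 0.0002318 m³.
Isobaric, so V/T is constant: P₂ = P₁; T₂ = T₁·(V₂/V₁) = 517.2 K.
Adiabatic (γ = 7/5), T V^(γ−1) and P V^γ constant: T₃ = T₂·(P₃/P₂)^((γ−1)/γ) = 619.1 K; V₃ = V₂·(P₂/P₃)^(1/γ) = 0.0002672 m³.

T₃ ≈ 619 K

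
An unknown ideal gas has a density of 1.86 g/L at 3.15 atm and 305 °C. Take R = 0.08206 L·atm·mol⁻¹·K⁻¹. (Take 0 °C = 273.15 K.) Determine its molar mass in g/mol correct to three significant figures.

M ≈ 28.0 g/mol

ρ = PM/(RT) ⇒ M = ρRT/P = (1.86 × 0.08206 × 578.1) / 3.15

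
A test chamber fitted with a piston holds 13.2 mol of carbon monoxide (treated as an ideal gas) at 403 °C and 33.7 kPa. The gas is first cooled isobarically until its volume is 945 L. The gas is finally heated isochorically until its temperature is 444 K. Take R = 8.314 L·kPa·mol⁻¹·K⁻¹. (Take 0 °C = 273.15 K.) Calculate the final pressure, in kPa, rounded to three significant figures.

Convert: T₁ = 676.1 K.
From PV = nRT: V₁ = nRT₁/P₁ = 2202 L.
Isobaric, so V/T is constant: P₂ = P₁; T₂ = T₁·(V₂/V₁) = 290.2 K.
V constant ⇒ P ∝ T: V₃ = V₂; P₃ = P₂·(T₃/T₂) = 51.56 kPa.

P₃ ≈ 51.6 kPa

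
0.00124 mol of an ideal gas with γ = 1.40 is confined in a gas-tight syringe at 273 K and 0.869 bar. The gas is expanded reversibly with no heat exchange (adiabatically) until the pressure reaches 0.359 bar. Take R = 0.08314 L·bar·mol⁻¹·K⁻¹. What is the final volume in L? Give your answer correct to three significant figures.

From PV = nRT: V₁ = nRT₁/P₁ = 0.03239 L.
Adiabatic (γ = 1.40), T V^(γ−1) and P V^γ constant: T₂ = T₁·(P₂/P₁)^((γ−1)/γ) = 212.1 K; V₂ = V₁·(P₁/P₂)^(1/γ) = 0.06090 L.

V₂ ≈ 0.0609 L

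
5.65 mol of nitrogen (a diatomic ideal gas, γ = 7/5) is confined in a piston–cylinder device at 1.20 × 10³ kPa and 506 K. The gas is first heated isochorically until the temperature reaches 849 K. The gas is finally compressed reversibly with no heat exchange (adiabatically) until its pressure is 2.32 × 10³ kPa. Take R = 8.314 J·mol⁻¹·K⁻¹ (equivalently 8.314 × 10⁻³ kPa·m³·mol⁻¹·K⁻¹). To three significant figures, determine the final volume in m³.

V₃ ≈ 0.0179 m³

From PV = nRT: V₁ = nRT₁/P₁ = 0.01981 m³.
V constant ⇒ P ∝ T: V₂ = V₁; P₂ = P₁·(T₂/T₁) = 2013 kPa.
Reversible adiabatic, γ = 7/5: T₃ = T₂·(P₃/P₂)^((γ−1)/γ) = 884.1 K; V₃ = V₂·(P₂/P₃)^(1/γ) = 0.01790 m³.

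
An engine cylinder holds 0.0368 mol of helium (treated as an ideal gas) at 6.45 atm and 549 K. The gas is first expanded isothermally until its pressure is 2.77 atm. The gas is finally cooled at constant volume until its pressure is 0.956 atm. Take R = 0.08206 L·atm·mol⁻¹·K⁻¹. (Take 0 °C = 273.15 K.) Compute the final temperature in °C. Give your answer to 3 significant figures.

From PV = nRT: V₁ = nRT₁/P₁ = 0.2570 L.
T constant ⇒ Boyle's law P V = const: T₂ = T₁; V₂ = V₁·(P₁/P₂) = 0.5985 L.
Isochoric, so P/T is constant: V₃ = V₂; T₃ = T₂·(P₃/P₂) = 189.5 K.

T₃ ≈ -83.7 °C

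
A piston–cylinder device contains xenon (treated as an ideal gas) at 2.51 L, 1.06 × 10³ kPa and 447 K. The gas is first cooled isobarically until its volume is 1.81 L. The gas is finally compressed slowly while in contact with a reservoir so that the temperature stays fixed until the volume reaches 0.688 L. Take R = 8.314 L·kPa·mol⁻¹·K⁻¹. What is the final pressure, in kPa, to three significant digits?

P₃ ≈ 2.79e+03 kPa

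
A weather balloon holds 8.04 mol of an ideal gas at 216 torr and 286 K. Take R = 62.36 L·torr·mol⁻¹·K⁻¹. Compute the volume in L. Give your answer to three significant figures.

V ≈ 664 L

PV = nRT ⇒ V = nRT/P = (8.04 × 62.36 × 286) / 216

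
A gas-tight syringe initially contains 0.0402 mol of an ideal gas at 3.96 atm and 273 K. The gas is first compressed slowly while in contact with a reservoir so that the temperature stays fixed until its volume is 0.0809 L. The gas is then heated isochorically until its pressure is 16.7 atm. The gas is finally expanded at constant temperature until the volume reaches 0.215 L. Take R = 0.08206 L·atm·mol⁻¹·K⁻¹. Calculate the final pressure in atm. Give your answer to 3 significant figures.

P₄ ≈ 6.28 atm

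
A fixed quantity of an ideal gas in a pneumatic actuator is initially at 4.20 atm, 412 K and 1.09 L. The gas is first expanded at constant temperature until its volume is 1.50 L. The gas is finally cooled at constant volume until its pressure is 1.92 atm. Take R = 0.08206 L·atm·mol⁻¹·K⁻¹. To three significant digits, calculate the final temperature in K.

T₃ ≈ 259 K

Isothermal, so P V is constant: T₂ = T₁; P₂ = P₁·(V₁/V₂) = 3.052 atm.
Isochoric, so P/T is constant: V₃ = V₂; T₃ = T₂·(P₃/P₂) = 259.2 K.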